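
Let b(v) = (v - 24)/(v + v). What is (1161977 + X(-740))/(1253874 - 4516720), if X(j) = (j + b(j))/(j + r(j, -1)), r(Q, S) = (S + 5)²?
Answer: -311270672369/874051186480 ≈ -0.35612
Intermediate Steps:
b(v) = (-24 + v)/(2*v) (b(v) = (-24 + v)/((2*v)) = (-24 + v)*(1/(2*v)) = (-24 + v)/(2*v))
r(Q, S) = (5 + S)²
X(j) = (j + (-24 + j)/(2*j))/(16 + j) (X(j) = (j + (-24 + j)/(2*j))/(j + (5 - 1)²) = (j + (-24 + j)/(2*j))/(j + 4²) = (j + (-24 + j)/(2*j))/(j + 16) = (j + (-24 + j)/(2*j))/(16 + j))
(1161977 + X(-740))/(1253874 - 4516720) = (1161977 + (-12 + (-740)² + (½)*(-740))/((-740)*(16 - 740)))/(1253874 - 4516720) = (1161977 - 1/740*(-12 + 547600 - 370)/(-724))/(-3262846) = (1161977 - 1/740*(-1/724)*547218)*(-1/3262846) = (1161977 + 273609/267880)*(-1/3262846) = (311270672369/267880)*(-1/3262846) = -311270672369/874051186480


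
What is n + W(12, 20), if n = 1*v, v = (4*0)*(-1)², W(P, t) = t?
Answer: 20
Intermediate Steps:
v = 0 (v = 0*1 = 0)
n = 0 (n = 1*0 = 0)
n + W(12, 20) = 0 + 20 = 20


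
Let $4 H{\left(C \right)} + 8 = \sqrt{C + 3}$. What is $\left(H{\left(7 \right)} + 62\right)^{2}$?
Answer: $\frac{\left(240 + \sqrt{10}\right)^{2}}{16} \approx 3695.5$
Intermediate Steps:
$H{\left(C \right)} = -2 + \frac{\sqrt{3 + C}}{4}$ ($H{\left(C \right)} = -2 + \frac{\sqrt{C + 3}}{4} = -2 + \frac{\sqrt{3 + C}}{4}$)
$\left(H{\left(7 \right)} + 62\right)^{2} = \left(\left(-2 + \frac{\sqrt{3 + 7}}{4}\right) + 62\right)^{2} = \left(\left(-2 + \frac{\sqrt{10}}{4}\right) + 62\right)^{2} = \left(60 + \frac{\sqrt{10}}{4}\right)^{2}$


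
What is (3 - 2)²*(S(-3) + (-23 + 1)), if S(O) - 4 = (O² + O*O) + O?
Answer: -3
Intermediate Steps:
S(O) = 4 + O + 2*O² (S(O) = 4 + ((O² + O*O) + O) = 4 + ((O² + O²) + O) = 4 + (2*O² + O) = 4 + (O + 2*O²) = 4 + O + 2*O²)
(3 - 2)²*(S(-3) + (-23 + 1)) = (3 - 2)²*((4 - 3 + 2*(-3)²) + (-23 + 1)) = 1²*((4 - 3 + 2*9) - 22) = 1*((4 - 3 + 18) - 22) = 1*(19 - 22) = 1*(-3) = -3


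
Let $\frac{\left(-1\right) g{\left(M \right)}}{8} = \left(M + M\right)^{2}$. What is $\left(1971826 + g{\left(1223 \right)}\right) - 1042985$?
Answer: $-46934487$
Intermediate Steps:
$g{\left(M \right)} = - 32 M^{2}$ ($g{\left(M \right)} = - 8 \left(M + M\right)^{2} = - 8 \left(2 M\right)^{2} = - 8 \cdot 4 M^{2} = - 32 M^{2}$)
$\left(1971826 + g{\left(1223 \right)}\right) - 1042985 = \left(1971826 - 32 \cdot 1223^{2}\right) - 1042985 = \left(1971826 - 47863328\right) - 1042985 = -45891502 - 1042985 = -46934487$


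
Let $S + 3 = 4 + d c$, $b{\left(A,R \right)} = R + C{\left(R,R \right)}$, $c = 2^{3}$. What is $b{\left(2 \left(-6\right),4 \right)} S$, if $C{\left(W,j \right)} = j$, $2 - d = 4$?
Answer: $-120$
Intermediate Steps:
$d = -2$ ($d = 2 - 4 = -2$)
$c = 8$
$b{\left(A,R \right)} = 2 R$ ($b{\left(A,R \right)} = R + R = 2 R$)
$S = -15$ ($S = -3 + \left(4 - 16\right) = -3 - 12 = -15$)
$b{\left(2 \left(-6\right),4 \right)} S = 2 \cdot 4 \left(-15\right) = 8 \left(-15\right) = -120$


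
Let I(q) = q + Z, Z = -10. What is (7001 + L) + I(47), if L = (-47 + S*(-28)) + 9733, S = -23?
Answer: 17368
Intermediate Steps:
L = 10330 (L = (-47 - 23*(-28)) + 9733 = (-47 + 644) + 9733 = 597 + 9733 = 10330)
I(q) = -10 + q (I(q) = q - 10 = -10 + q)
(7001 + L) + I(47) = (7001 + 10330) + (-10 + 47) = 17331 + 37 = 17368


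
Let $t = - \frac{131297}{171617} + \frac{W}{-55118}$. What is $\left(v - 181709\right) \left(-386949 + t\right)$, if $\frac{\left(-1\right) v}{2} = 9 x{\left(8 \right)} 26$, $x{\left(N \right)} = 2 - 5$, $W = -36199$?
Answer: $\frac{659956600495265857885}{9459185806} \approx 6.9769 \cdot 10^{10}$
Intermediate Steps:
$x{\left(N \right)} = -3$ ($x{\left(N \right)} = 2 - 5 = -3$)
$t = - \frac{1024464263}{9459185806}$ ($t = - \frac{131297}{171617} - \frac{36199}{-55118} = \left(-131297\right) \frac{1}{171617} - - \frac{36199}{55118} = - \frac{131297}{171617} + \frac{36199}{55118} = - \frac{1024464263}{9459185806} \approx -0.1083$)
$v = 1404$ ($v = - 2 \cdot 9 \left(-3\right) 26 = - 2 \left(\left(-27\right) 26\right) = \left(-2\right) \left(-702\right) = 1404$)
$\left(v - 181709\right) \left(-386949 + t\right) = \left(1404 - 181709\right) \left(-386949 - \frac{1024464263}{9459185806}\right) = \left(-180305\right) \left(- \frac{3660223512910157}{9459185806}\right) = \frac{659956600495265857885}{9459185806}$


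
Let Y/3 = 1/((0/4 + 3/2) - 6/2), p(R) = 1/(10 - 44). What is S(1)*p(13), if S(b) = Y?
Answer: 1/17 ≈ 0.058824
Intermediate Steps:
p(R) = -1/34 (p(R) = 1/(-34) = -1/34)
Y = -2 (Y = 3/((0/4 + 3/2) - 6/2) = 3/((0*(1/4) + 3*(1/2)) - 6*1/2) = 3/((0 + 3/2) - 3) = 3/(3/2 - 3) = 3/(-3/2) = 3*(-2/3) = -2)
S(b) = -2
S(1)*p(13) = -2*(-1/34) = 1/17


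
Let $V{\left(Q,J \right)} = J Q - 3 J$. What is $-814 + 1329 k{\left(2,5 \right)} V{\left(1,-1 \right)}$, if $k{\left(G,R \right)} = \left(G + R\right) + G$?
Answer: $23108$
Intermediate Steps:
$k{\left(G,R \right)} = R + 2 G$
$V{\left(Q,J \right)} = - 3 J + J Q$
$-814 + 1329 k{\left(2,5 \right)} V{\left(1,-1 \right)} = -814 + 1329 \left(5 + 2 \cdot 2\right) \left(- (-3 + 1)\right) = -814 + 1329 \left(5 + 4\right) \left(\left(-1\right) \left(-2\right)\right) = -814 + 1329 \cdot 9 \cdot 2 = -814 + 1329 \cdot 18 = -814 + 23922 = 23108$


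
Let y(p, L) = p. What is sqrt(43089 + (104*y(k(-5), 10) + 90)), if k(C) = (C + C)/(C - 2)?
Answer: sqrt(2123051)/7 ≈ 208.15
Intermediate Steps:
k(C) = 2*C/(-2 + C) (k(C) = (2*C)/(-2 + C) = 2*C/(-2 + C))
sqrt(43089 + (104*y(k(-5), 10) + 90)) = sqrt(43089 + (104*(2*(-5)/(-2 - 5)) + 90)) = sqrt(43089 + (104*(2*(-5)/(-7)) + 90)) = sqrt(43089 + (104*(2*(-5)*(-1/7)) + 90)) = sqrt(43089 + (104*(10/7) + 90)) = sqrt(43089 + (1040/7 + 90)) = sqrt(43089 + 1670/7) = sqrt(303293/7) = sqrt(2123051)/7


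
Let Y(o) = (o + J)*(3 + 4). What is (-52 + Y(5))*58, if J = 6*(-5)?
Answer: -13166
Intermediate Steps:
J = -30
Y(o) = -210 + 7*o (Y(o) = (o - 30)*(3 + 4) = (-30 + o)*7 = -210 + 7*o)
(-52 + Y(5))*58 = (-52 + (-210 + 7*5))*58 = (-52 + (-210 + 35))*58 = (-52 - 175)*58 = -227*58 = -13166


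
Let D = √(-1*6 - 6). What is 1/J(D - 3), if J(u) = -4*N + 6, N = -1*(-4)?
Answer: -⅒ ≈ -0.10000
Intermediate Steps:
N = 4
D = 2*I*√3 (D = √(-6 - 6) = √(-12) = 2*I*√3 ≈ 3.4641*I)
J(u) = -10 (J(u) = -4*4 + 6 = -16 + 6 = -10)
1/J(D - 3) = 1/(-10) = -⅒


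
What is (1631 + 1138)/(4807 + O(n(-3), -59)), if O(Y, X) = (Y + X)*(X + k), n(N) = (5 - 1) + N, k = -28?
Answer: 2769/9853 ≈ 0.28103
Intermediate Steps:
n(N) = 4 + N
O(Y, X) = (-28 + X)*(X + Y) (O(Y, X) = (Y + X)*(X - 28) = (X + Y)*(-28 + X) = (-28 + X)*(X + Y))
(1631 + 1138)/(4807 + O(n(-3), -59)) = (1631 + 1138)/(4807 + ((-59)² - 28*(-59) - 28*(4 - 3) - 59*(4 - 3))) = 2769/(4807 + (3481 + 1652 - 28*1 - 59*1)) = 2769/(4807 + (3481 + 1652 - 28 - 59)) = 2769/(4807 + 5046) = 2769/9853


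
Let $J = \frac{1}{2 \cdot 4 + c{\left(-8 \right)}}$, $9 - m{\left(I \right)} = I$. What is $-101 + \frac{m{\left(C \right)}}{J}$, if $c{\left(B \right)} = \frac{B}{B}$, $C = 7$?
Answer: $-83$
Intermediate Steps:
$m{\left(I \right)} = 9 - I$
$c{\left(B \right)} = 1$
$J = \frac{1}{9}$ ($J = \frac{1}{2 \cdot 4 + 1} = \frac{1}{8 + 1} = \frac{1}{9} \approx 0.11111$)
$-101 + \frac{m{\left(C \right)}}{J} = -101 + \left(9 - 7\right) \frac{1}{\frac{1}{9}} = -101 + \left(9 - 7\right) 9 = -101 + 2 \cdot 9 = -101 + 18 = -83$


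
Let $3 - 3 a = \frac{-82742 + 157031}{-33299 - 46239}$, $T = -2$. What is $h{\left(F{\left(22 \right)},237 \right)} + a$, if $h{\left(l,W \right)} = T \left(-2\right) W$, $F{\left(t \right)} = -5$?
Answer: $\frac{75506325}{79538} \approx 949.31$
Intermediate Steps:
$a = \frac{104301}{79538}$ ($a = 1 - \frac{\left(-82742 + 157031\right) \frac{1}{-33299 - 46239}}{3} = 1 - \frac{74289 \frac{1}{-79538}}{3} = 1 - \frac{74289 \left(- \frac{1}{79538}\right)}{3} = 1 - - \frac{24763}{79538} = 1 + \frac{24763}{79538} = \frac{104301}{79538} \approx 1.3113$)
$h{\left(l,W \right)} = 4 W$ ($h{\left(l,W \right)} = \left(-2\right) \left(-2\right) W = 4 W$)
$h{\left(F{\left(22 \right)},237 \right)} + a = 4 \cdot 237 + \frac{104301}{79538} = 948 + \frac{104301}{79538} = \frac{75506325}{79538}$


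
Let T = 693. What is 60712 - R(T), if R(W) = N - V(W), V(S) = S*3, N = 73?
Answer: 62718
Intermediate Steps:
V(S) = 3*S
R(W) = 73 - 3*W
60712 - R(T) = 60712 - (73 - 3*693) = 60712 - (73 - 2079) = 60712 - 1*(-2006) = 60712 + 2006 = 62718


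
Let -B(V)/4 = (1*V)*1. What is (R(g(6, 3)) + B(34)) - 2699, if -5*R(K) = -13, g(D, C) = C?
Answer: -14162/5 ≈ -2832.4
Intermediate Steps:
B(V) = -4*V (B(V) = -4*1*V = -4*V)
R(K) = 13/5 (R(K) = -1/5*(-13) = 13/5)
(R(g(6, 3)) + B(34)) - 2699 = (13/5 - 4*34) - 2699 = (13/5 - 136) - 2699 = -667/5 - 2699 = -14162/5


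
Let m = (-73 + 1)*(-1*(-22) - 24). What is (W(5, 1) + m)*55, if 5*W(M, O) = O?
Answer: 7931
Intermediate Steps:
W(M, O) = O/5
m = 144 (m = -72*(22 - 24) = -72*(-2) = 144)
(W(5, 1) + m)*55 = ((1/5)*1 + 144)*55 = (1/5 + 144)*55 = (721/5)*55 = 7931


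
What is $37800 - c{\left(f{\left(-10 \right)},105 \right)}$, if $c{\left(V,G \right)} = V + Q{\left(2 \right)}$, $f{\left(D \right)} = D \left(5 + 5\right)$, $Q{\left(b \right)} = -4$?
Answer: $37904$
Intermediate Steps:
$f{\left(D \right)} = 10 D$ ($f{\left(D \right)} = D 10 = 10 D$)
$c{\left(V,G \right)} = -4 + V$ ($c{\left(V,G \right)} = V - 4 = -4 + V$)
$37800 - c{\left(f{\left(-10 \right)},105 \right)} = 37800 - \left(-4 + 10 \left(-10\right)\right) = 37800 - \left(-4 - 100\right) = 37800 - -104 = 37800 + 104 = 37904$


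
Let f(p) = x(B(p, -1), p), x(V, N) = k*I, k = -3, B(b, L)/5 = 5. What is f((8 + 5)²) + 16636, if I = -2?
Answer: 16642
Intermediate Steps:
B(b, L) = 25 (B(b, L) = 5*5 = 25)
x(V, N) = 6 (x(V, N) = -3*(-2) = 6)
f(p) = 6
f((8 + 5)²) + 16636 = 6 + 16636 = 16642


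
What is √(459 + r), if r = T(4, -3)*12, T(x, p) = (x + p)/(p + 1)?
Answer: √453 ≈ 21.284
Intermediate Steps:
T(x, p) = (p + x)/(1 + p)
r = -6 (r = ((-3 + 4)/(1 - 3))*12 = (1/(-2))*12 = -½*1*12 = -½*12 = -6)
√(459 + r) = √(459 - 6) = √453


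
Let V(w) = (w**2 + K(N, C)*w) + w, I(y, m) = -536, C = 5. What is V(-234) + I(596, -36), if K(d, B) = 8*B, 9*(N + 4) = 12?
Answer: 44626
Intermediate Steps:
N = -8/3 (N = -4 + (1/9)*12 = -4 + 4/3 = -8/3 ≈ -2.6667)
V(w) = w**2 + 41*w (V(w) = (w**2 + (8*5)*w) + w = (w**2 + 40*w) + w = w**2 + 41*w)
V(-234) + I(596, -36) = -234*(41 - 234) - 536 = -234*(-193) - 536 = 45162 - 536 = 44626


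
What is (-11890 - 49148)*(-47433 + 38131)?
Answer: 567775476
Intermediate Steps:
(-11890 - 49148)*(-47433 + 38131) = -61038*(-9302) = 567775476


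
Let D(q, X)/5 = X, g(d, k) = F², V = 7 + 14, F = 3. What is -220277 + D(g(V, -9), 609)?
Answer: -217232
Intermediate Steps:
V = 21
g(d, k) = 9 (g(d, k) = 3² = 9)
D(q, X) = 5*X
-220277 + D(g(V, -9), 609) = -220277 + 5*609 = -220277 + 3045 = -217232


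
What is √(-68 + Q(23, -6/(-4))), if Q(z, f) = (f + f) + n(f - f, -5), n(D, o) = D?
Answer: I*√65 ≈ 8.0623*I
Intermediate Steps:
Q(z, f) = 2*f (Q(z, f) = (f + f) + (f - f) = 2*f + 0 = 2*f)
√(-68 + Q(23, -6/(-4))) = √(-68 + 2*(-6/(-4))) = √(-68 + 2*(-6*(-1)/4)) = √(-68 + 2*(-1*(-3/2))) = √(-68 + 2*(3/2)) = √(-68 + 3) = √(-65) = I*√65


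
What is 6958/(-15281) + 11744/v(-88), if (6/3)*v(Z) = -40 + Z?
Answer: -803149/4366 ≈ -183.96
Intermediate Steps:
v(Z) = -20 + Z/2 (v(Z) = (-40 + Z)/2 = -20 + Z/2)
6958/(-15281) + 11744/v(-88) = 6958/(-15281) + 11744/(-20 + (½)*(-88)) = 6958*(-1/15281) + 11744/(-20 - 44) = -994/2183 + 11744/(-64) = -994/2183 + 11744*(-1/64) = -994/2183 - 367/2 = -803149/4366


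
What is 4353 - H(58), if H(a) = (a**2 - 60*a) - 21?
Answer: 4490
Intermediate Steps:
H(a) = -21 + a**2 - 60*a
4353 - H(58) = 4353 - (-21 + 58**2 - 60*58) = 4353 - (-21 + 3364 - 3480) = 4353 - 1*(-137) = 4353 + 137 = 4490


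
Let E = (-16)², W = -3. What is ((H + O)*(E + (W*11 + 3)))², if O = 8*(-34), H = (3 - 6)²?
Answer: 3532875844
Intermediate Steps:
E = 256
H = 9 (H = (-3)² = 9)
O = -272
((H + O)*(E + (W*11 + 3)))² = ((9 - 272)*(256 + (-3*11 + 3)))² = (-263*(256 + (-33 + 3)))² = (-263*(256 - 30))² = (-263*226)² = (-59438)² = 3532875844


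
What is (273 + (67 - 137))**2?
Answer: 41209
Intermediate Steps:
(273 + (67 - 137))**2 = (273 - 70)**2 = 203**2 = 41209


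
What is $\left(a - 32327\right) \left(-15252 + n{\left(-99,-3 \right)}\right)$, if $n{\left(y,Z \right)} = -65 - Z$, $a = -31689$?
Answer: $980341024$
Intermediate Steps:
$\left(a - 32327\right) \left(-15252 + n{\left(-99,-3 \right)}\right) = \left(-31689 - 32327\right) \left(-15252 - 62\right) = - 64016 \left(-15252 + \left(-65 + 3\right)\right) = - 64016 \left(-15252 - 62\right) = \left(-64016\right) \left(-15314\right) = 980341024$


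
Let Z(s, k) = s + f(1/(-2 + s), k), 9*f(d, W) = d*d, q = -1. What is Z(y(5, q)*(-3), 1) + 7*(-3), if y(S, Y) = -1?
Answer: -161/9 ≈ -17.889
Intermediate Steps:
f(d, W) = d²/9 (f(d, W) = (d*d)/9 = d²/9)
Z(s, k) = s + 1/(9*(-2 + s)²) (Z(s, k) = s + (1/(-2 + s))²/9 = s + 1/(9*(-2 + s)²))
Z(y(5, q)*(-3), 1) + 7*(-3) = (-1*(-3) + 1/(9*(-2 - 1*(-3))²)) + 7*(-3) = (3 + 1/(9*(-2 + 3)²)) - 21 = (3 + (⅑)/1²) - 21 = (3 + (⅑)*1) - 21 = (3 + ⅑) - 21 = 28/9 - 21 = -161/9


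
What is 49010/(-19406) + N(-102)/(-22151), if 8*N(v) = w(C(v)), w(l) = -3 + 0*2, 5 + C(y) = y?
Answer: -4342452931/1719449224 ≈ -2.5255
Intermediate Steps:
C(y) = -5 + y
w(l) = -3 (w(l) = -3 + 0 = -3)
N(v) = -3/8 (N(v) = (1/8)*(-3) = -3/8)
49010/(-19406) + N(-102)/(-22151) = 49010/(-19406) - 3/8/(-22151) = 49010*(-1/19406) - 3/8*(-1/22151) = -24505/9703 + 3/177208 = -4342452931/1719449224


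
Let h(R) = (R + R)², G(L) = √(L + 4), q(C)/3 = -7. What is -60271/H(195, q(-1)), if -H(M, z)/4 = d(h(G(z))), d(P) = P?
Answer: -60271/272 ≈ -221.58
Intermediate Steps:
q(C) = -21 (q(C) = 3*(-7) = -21)
G(L) = √(4 + L)
h(R) = 4*R² (h(R) = (2*R)² = 4*R²)
H(M, z) = -64 - 16*z (H(M, z) = -16*(√(4 + z))² = -16*(4 + z) = -4*(16 + 4*z) = -64 - 16*z)
-60271/H(195, q(-1)) = -60271/(-64 - 16*(-21)) = -60271/(-64 + 336) = -60271/272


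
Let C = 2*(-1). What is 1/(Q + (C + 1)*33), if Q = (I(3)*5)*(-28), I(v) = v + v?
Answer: -1/873 ≈ -0.0011455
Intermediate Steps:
I(v) = 2*v
C = -2
Q = -840 (Q = ((2*3)*5)*(-28) = (6*5)*(-28) = 30*(-28) = -840)
1/(Q + (C + 1)*33) = 1/(-840 + (-2 + 1)*33) = 1/(-840 - 1*33) = 1/(-840 - 33) = 1/(-873) = -1/873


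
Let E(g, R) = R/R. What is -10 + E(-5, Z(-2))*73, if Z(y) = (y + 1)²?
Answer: 63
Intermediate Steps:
Z(y) = (1 + y)²
E(g, R) = 1
-10 + E(-5, Z(-2))*73 = -10 + 1*73 = -10 + 73 = 63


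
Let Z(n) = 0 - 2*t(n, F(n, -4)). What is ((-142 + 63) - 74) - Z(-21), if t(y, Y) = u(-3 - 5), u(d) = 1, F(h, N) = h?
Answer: -151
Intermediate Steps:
t(y, Y) = 1
Z(n) = -2 (Z(n) = 0 - 2*1 = 0 - 2 = -2)
((-142 + 63) - 74) - Z(-21) = ((-142 + 63) - 74) - 1*(-2) = (-79 - 74) + 2 = -153 + 2 = -151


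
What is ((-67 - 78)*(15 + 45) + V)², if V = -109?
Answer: 77598481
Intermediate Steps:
((-67 - 78)*(15 + 45) + V)² = ((-67 - 78)*(15 + 45) - 109)² = (-145*60 - 109)² = (-8700 - 109)² = (-8809)² = 77598481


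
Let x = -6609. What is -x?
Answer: 6609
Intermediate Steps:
-x = -1*(-6609) = 6609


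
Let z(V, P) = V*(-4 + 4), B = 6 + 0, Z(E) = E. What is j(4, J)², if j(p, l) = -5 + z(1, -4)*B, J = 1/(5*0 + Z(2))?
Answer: 25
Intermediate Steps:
B = 6
z(V, P) = 0 (z(V, P) = V*0 = 0)
J = ½ (J = 1/(5*0 + 2) = 1/(0 + 2) = 1/2 = ½ ≈ 0.50000)
j(p, l) = -5 (j(p, l) = -5 + 0*6 = -5 + 0 = -5)
j(4, J)² = (-5)² = 25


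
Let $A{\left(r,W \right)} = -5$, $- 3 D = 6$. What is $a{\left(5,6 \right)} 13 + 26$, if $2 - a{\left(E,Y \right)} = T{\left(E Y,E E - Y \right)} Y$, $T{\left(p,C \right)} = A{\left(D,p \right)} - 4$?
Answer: $754$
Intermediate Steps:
$D = -2$ ($D = \left(- \frac{1}{3}\right) 6 = -2$)
$T{\left(p,C \right)} = -9$ ($T{\left(p,C \right)} = -5 - 4 = -9$)
$a{\left(E,Y \right)} = 2 + 9 Y$ ($a{\left(E,Y \right)} = 2 - - 9 Y = 2 + 9 Y$)
$a{\left(5,6 \right)} 13 + 26 = \left(2 + 9 \cdot 6\right) 13 + 26 = \left(2 + 54\right) 13 + 26 = 56 \cdot 13 + 26 = 728 + 26 = 754$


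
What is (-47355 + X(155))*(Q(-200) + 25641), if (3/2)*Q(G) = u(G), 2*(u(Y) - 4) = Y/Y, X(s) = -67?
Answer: -1216089768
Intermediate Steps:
u(Y) = 9/2 (u(Y) = 4 + (Y/Y)/2 = 4 + (½)*1 = 4 + ½ = 9/2)
Q(G) = 3 (Q(G) = (⅔)*(9/2) = 3)
(-47355 + X(155))*(Q(-200) + 25641) = (-47355 - 67)*(3 + 25641) = -47422*25644 = -1216089768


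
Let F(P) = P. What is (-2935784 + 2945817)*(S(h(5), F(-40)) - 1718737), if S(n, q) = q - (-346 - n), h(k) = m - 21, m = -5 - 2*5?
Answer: -17241379411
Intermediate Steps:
m = -15 (m = -5 - 10 = -15)
h(k) = -36 (h(k) = -15 - 21 = -36)
S(n, q) = 346 + n + q (S(n, q) = q + (346 + n) = 346 + n + q)
(-2935784 + 2945817)*(S(h(5), F(-40)) - 1718737) = (-2935784 + 2945817)*((346 - 36 - 40) - 1718737) = 10033*(270 - 1718737) = 10033*(-1718467) = -17241379411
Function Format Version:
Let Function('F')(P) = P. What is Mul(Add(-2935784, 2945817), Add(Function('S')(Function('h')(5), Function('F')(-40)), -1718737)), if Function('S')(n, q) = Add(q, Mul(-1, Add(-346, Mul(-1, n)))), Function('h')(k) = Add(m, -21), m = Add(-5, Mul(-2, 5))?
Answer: -17241379411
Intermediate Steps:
m = -15 (m = Add(-5, -10) = -15)
Function('h')(k) = -36 (Function('h')(k) = Add(-15, -21) = -36)
Function('S')(n, q) = Add(346, n, q) (Function('S')(n, q) = Add(q, Add(346, n)) = Add(346, n, q))
Mul(Add(-2935784, 2945817), Add(Function('S')(Function('h')(5), Function('F')(-40)), -1718737)) = Mul(Add(-2935784, 2945817), Add(Add(346, -36, -40), -1718737)) = Mul(10033, Add(270, -1718737)) = Mul(10033, -1718467) = -17241379411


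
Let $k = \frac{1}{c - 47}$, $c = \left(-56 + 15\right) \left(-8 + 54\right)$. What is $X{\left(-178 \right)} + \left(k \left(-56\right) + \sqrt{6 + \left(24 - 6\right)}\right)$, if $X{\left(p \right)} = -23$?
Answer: $- \frac{44403}{1933} + 2 \sqrt{6} \approx -18.072$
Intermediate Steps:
$c = -1886$ ($c = \left(-41\right) 46 = -1886$)
$k = - \frac{1}{1933}$ ($k = \frac{1}{-1886 - 47} = \frac{1}{-1933} = - \frac{1}{1933} \approx -0.00051733$)
$X{\left(-178 \right)} + \left(k \left(-56\right) + \sqrt{6 + \left(24 - 6\right)}\right) = -23 - \left(- \frac{56}{1933} - \sqrt{6 + \left(24 - 6\right)}\right) = -23 + \left(\frac{56}{1933} + \sqrt{6 + \left(24 - 6\right)}\right) = -23 + \left(\frac{56}{1933} + \sqrt{6 + 18}\right) = -23 + \left(\frac{56}{1933} + \sqrt{24}\right) = -23 + \left(\frac{56}{1933} + 2 \sqrt{6}\right) = - \frac{44403}{1933} + 2 \sqrt{6}$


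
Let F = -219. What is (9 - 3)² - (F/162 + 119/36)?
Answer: 3677/108 ≈ 34.046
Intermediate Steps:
(9 - 3)² - (F/162 + 119/36) = (9 - 3)² - (-219/162 + 119/36) = 6² - (-219*1/162 + 119*(1/36)) = 36 - (-73/54 + 119/36) = 36 - 1*211/108 = 36 - 211/108 = 3677/108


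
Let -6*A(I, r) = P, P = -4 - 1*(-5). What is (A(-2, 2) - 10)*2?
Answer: -61/3 ≈ -20.333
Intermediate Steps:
P = 1 (P = -4 + 5 = 1)
A(I, r) = -1/6 (A(I, r) = -1/6*1 = -1/6)
(A(-2, 2) - 10)*2 = (-1/6 - 10)*2 = -61/6*2 = -61/3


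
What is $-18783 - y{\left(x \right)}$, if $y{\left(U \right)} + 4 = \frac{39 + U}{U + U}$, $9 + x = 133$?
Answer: $- \frac{4657355}{248} \approx -18780.0$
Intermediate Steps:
$x = 124$ ($x = -9 + 133 = 124$)
$y{\left(U \right)} = -4 + \frac{39 + U}{2 U}$ ($y{\left(U \right)} = -4 + \frac{39 + U}{U + U} = -4 + \frac{39 + U}{2 U}$)
$-18783 - y{\left(x \right)} = -18783 - \frac{39 - 868}{2 \cdot 124} = -18783 - \frac{1}{2} \cdot \frac{1}{124} \left(39 - 868\right) = -18783 - \frac{1}{2} \cdot \frac{1}{124} \left(-829\right) = -18783 - - \frac{829}{248} = -18783 + \frac{829}{248} = - \frac{4657355}{248}$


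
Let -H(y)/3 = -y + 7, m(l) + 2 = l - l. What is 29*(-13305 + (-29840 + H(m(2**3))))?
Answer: -1251988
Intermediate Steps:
m(l) = -2 (m(l) = -2 + (l - l) = -2 + 0 = -2)
H(y) = -21 + 3*y (H(y) = -3*(-y + 7) = -3*(7 - y) = -21 + 3*y)
29*(-13305 + (-29840 + H(m(2**3)))) = 29*(-13305 + (-29840 + (-21 + 3*(-2)))) = 29*(-13305 + (-29840 + (-21 - 6))) = 29*(-13305 + (-29840 - 27)) = 29*(-13305 - 29867) = 29*(-43172) = -1251988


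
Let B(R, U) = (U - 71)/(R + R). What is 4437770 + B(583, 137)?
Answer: 235201813/53 ≈ 4.4378e+6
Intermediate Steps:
B(R, U) = (-71 + U)/(2*R) (B(R, U) = (-71 + U)/((2*R)) = (-71 + U)*(1/(2*R)) = (-71 + U)/(2*R))
4437770 + B(583, 137) = 4437770 + (½)*(-71 + 137)/583 = 4437770 + (½)*(1/583)*66 = 4437770 + 3/53 = 235201813/53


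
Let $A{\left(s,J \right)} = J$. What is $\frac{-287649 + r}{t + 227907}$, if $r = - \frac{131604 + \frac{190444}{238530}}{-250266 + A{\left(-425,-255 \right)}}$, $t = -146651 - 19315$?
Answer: $- \frac{8594472465013903}{1850697173193165} \approx -4.6439$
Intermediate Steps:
$t = -165966$
$r = \frac{15695846282}{29878387065}$ ($r = - \frac{131604 + \frac{190444}{238530}}{-250266 - 255} = - \frac{131604 + 190444 \cdot \frac{1}{238530}}{-250521} = - \frac{\left(131604 + \frac{95222}{119265}\right) \left(-1\right)}{250521} = - \frac{15695846282 \left(-1\right)}{119265 \cdot 250521} = \left(-1\right) \left(- \frac{15695846282}{29878387065}\right) = \frac{15695846282}{29878387065} \approx 0.52532$)
$\frac{-287649 + r}{t + 227907} = \frac{-287649 + \frac{15695846282}{29878387065}}{-165966 + 227907} = - \frac{8594472465013903}{29878387065 \cdot 61941} = \left(- \frac{8594472465013903}{29878387065}\right) \frac{1}{61941} = - \frac{8594472465013903}{1850697173193165}$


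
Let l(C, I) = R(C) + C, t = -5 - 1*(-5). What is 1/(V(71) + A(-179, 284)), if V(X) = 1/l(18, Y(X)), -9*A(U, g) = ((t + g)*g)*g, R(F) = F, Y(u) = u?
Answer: -36/91625215 ≈ -3.9290e-7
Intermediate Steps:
t = 0 (t = -5 + 5 = 0)
l(C, I) = 2*C (l(C, I) = C + C = 2*C)
A(U, g) = -g³/9 (A(U, g) = -(0 + g)*g*g/9 = -g*g*g/9 = -g²*g/9 = -g³/9)
V(X) = 1/36 (V(X) = 1/(2*18) = 1/36)
1/(V(71) + A(-179, 284)) = 1/(1/36 - ⅑*284³) = 1/(1/36 - ⅑*22906304) = 1/(1/36 - 22906304/9) = 1/(-91625215/36) = -36/91625215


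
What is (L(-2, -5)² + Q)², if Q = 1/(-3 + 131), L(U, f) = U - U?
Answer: 1/16384 ≈ 6.1035e-5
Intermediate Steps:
L(U, f) = 0
Q = 1/128 ≈ 0.0078125
(L(-2, -5)² + Q)² = (0² + 1/128)² = (0 + 1/128)² = (1/128)² = 1/16384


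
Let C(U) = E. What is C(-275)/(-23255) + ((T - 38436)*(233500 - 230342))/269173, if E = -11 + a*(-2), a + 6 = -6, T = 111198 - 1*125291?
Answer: -3857695963659/6259618115 ≈ -616.28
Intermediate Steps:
T = -14093 (T = 111198 - 125291 = -14093)
a = -12 (a = -6 - 6 = -12)
E = 13 (E = -11 - 12*(-2) = -11 + 24 = 13)
C(U) = 13
C(-275)/(-23255) + ((T - 38436)*(233500 - 230342))/269173 = 13/(-23255) + ((-14093 - 38436)*(233500 - 230342))/269173 = 13*(-1/23255) - 52529*3158*(1/269173) = -13/23255 - 165886582*1/269173 = -13/23255 - 165886582/269173 = -3857695963659/6259618115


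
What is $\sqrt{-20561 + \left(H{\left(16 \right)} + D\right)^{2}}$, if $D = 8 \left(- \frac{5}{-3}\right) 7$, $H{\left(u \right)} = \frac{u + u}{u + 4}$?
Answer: $\frac{i \sqrt{2598449}}{15} \approx 107.46 i$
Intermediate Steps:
$H{\left(u \right)} = \frac{2 u}{4 + u}$
$D = \frac{280}{3}$ ($D = 8 \left(\left(-5\right) \left(- \frac{1}{3}\right)\right) 7 = 8 \cdot \frac{5}{3} \cdot 7 = \frac{40}{3} \cdot 7 = \frac{280}{3} \approx 93.333$)
$\sqrt{-20561 + \left(H{\left(16 \right)} + D\right)^{2}} = \sqrt{-20561 + \left(2 \cdot 16 \frac{1}{4 + 16} + \frac{280}{3}\right)^{2}} = \sqrt{-20561 + \left(2 \cdot 16 \cdot \frac{1}{20} + \frac{280}{3}\right)^{2}} = \sqrt{-20561 + \left(\frac{8}{5} + \frac{280}{3}\right)^{2}} = \sqrt{-20561 + \left(\frac{1424}{15}\right)^{2}} = \sqrt{-20561 + \frac{2027776}{225}} = \sqrt{- \frac{2598449}{225}} = \frac{i \sqrt{2598449}}{15}$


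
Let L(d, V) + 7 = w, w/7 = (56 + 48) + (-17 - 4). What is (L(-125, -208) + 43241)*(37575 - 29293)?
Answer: 362875830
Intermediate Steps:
w = 581 (w = 7*((56 + 48) + (-17 - 4)) = 7*(104 - 21) = 7*83 = 581)
L(d, V) = 574 (L(d, V) = -7 + 581 = 574)
(L(-125, -208) + 43241)*(37575 - 29293) = (574 + 43241)*(37575 - 29293) = 43815*8282 = 362875830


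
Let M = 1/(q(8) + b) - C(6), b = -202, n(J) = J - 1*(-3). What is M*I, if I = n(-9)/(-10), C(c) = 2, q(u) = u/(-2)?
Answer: -1239/1030 ≈ -1.2029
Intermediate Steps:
n(J) = 3 + J (n(J) = J + 3 = 3 + J)
q(u) = -u/2 (q(u) = u*(-½) = -u/2)
M = -413/206 (M = 1/(-½*8 - 202) - 1*2 = 1/(-4 - 202) - 2 = 1/(-206) - 2 = -1/206 - 2 = -413/206 ≈ -2.0049)
I = ⅗ (I = (3 - 9)/(-10) = -6*(-⅒) = ⅗ ≈ 0.60000)
M*I = -413/206*⅗ = -1239/1030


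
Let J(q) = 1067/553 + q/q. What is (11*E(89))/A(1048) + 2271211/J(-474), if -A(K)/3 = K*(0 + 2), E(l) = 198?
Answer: 329066529931/424440 ≈ 7.7530e+5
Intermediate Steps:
J(q) = 1620/553 (J(q) = 1067*(1/553) + 1 = 1067/553 + 1 = 1620/553)
A(K) = -6*K (A(K) = -3*K*(0 + 2) = -3*K*2 = -6*K)
(11*E(89))/A(1048) + 2271211/J(-474) = (11*198)/((-6*1048)) + 2271211/(1620/553) = 2178/(-6288) + 2271211*(553/1620) = 2178*(-1/6288) + 1255979683/1620 = -363/1048 + 1255979683/1620 = 329066529931/424440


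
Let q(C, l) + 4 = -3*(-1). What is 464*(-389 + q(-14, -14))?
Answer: -180960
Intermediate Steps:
q(C, l) = -1 (q(C, l) = -4 - 3*(-1) = -4 + 3 = -1)
464*(-389 + q(-14, -14)) = 464*(-389 - 1) = 464*(-390) = -180960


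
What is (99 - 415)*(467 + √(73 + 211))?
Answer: -147572 - 632*√71 ≈ -1.5290e+5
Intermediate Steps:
(99 - 415)*(467 + √(73 + 211)) = -316*(467 + √284) = -316*(467 + 2*√71) = -147572 - 632*√71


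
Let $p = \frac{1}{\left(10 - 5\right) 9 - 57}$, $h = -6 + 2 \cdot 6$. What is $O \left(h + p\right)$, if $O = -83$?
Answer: $- \frac{5893}{12} \approx -491.08$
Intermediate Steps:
$h = 6$ ($h = -6 + 12 = 6$)
$p = - \frac{1}{12}$ ($p = \frac{1}{5 \cdot 9 - 57} = \frac{1}{45 - 57} = \frac{1}{-12} = - \frac{1}{12} \approx -0.083333$)
$O \left(h + p\right) = - 83 \left(6 - \frac{1}{12}\right) = \left(-83\right) \frac{71}{12} = - \frac{5893}{12}$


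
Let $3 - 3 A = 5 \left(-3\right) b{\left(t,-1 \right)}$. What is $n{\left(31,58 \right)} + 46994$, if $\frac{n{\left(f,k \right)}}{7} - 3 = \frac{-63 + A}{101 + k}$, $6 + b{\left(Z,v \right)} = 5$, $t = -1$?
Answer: $\frac{7474916}{159} \approx 47012.0$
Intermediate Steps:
$b{\left(Z,v \right)} = -1$ ($b{\left(Z,v \right)} = -6 + 5 = -1$)
$A = -4$ ($A = 1 - \frac{5 \left(-3\right) \left(-1\right)}{3} = 1 - \frac{\left(-15\right) \left(-1\right)}{3} = 1 - 5 = -4$)
$n{\left(f,k \right)} = 21 - \frac{469}{101 + k}$ ($n{\left(f,k \right)} = 21 + 7 \frac{-63 - 4}{101 + k} = 21 + 7 \left(- \frac{67}{101 + k}\right) = 21 - \frac{469}{101 + k}$)
$n{\left(31,58 \right)} + 46994 = \frac{7 \left(236 + 3 \cdot 58\right)}{101 + 58} + 46994 = \frac{7 \left(236 + 174\right)}{159} + 46994 = 7 \cdot \frac{1}{159} \cdot 410 + 46994 = \frac{2870}{159} + 46994 = \frac{7474916}{159}$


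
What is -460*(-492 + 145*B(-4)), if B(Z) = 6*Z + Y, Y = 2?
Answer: 1693720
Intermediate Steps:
B(Z) = 2 + 6*Z (B(Z) = 6*Z + 2 = 2 + 6*Z)
-460*(-492 + 145*B(-4)) = -460*(-492 + 145*(2 + 6*(-4))) = -460*(-492 + 145*(2 - 24)) = -460*(-492 + 145*(-22)) = -460*(-492 - 3190) = -460*(-3682) = 1693720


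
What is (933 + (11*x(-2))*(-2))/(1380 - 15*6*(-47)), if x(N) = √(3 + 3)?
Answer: 311/1870 - √6/255 ≈ 0.15670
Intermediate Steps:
x(N) = √6
(933 + (11*x(-2))*(-2))/(1380 - 15*6*(-47)) = (933 + (11*√6)*(-2))/(1380 - 15*6*(-47)) = (933 - 22*√6)/(1380 - 90*(-47)) = (933 - 22*√6)/(1380 + 4230) = (933 - 22*√6)/5610 = (933 - 22*√6)*(1/5610) = 311/1870 - √6/255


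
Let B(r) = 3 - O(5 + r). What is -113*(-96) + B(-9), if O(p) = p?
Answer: 10855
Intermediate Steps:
B(r) = -2 - r (B(r) = 3 - (5 + r) = 3 + (-5 - r) = -2 - r)
-113*(-96) + B(-9) = -113*(-96) + (-2 - 1*(-9)) = 10848 + (-2 + 9) = 10848 + 7 = 10855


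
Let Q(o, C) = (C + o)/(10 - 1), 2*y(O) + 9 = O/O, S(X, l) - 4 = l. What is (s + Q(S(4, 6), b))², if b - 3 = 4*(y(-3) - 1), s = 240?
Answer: 4635409/81 ≈ 57227.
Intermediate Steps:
S(X, l) = 4 + l
y(O) = -4 (y(O) = -9/2 + (O/O)/2 = -9/2 + (½)*1 = -9/2 + ½ = -4)
b = -17 (b = 3 + 4*(-4 - 1) = 3 + 4*(-5) = 3 - 20 = -17)
Q(o, C) = C/9 + o/9 (Q(o, C) = (C + o)/9 = (C + o)*(⅑) = C/9 + o/9)
(s + Q(S(4, 6), b))² = (240 + ((⅑)*(-17) + (4 + 6)/9))² = (240 + (-17/9 + (⅑)*10))² = (240 + (-17/9 + 10/9))² = (240 - 7/9)² = (2153/9)² = 4635409/81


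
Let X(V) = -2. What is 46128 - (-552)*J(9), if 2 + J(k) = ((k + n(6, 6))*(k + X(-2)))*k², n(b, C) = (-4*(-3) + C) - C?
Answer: 6617688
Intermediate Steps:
n(b, C) = 12 (n(b, C) = (12 + C) - C = 12)
J(k) = -2 + k²*(-2 + k)*(12 + k) (J(k) = -2 + ((k + 12)*(k - 2))*k² = -2 + ((12 + k)*(-2 + k))*k² = -2 + ((-2 + k)*(12 + k))*k² = -2 + k²*(-2 + k)*(12 + k))
46128 - (-552)*J(9) = 46128 - (-552)*(-2 + 9⁴ - 24*9² + 10*9³) = 46128 - (-552)*(-2 + 6561 - 24*81 + 10*729) = 46128 - (-552)*(-2 + 6561 - 1944 + 7290) = 46128 - (-552)*11905 = 46128 - 1*(-6571560) = 46128 + 6571560 = 6617688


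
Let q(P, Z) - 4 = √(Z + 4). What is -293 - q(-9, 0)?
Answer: -299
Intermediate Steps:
q(P, Z) = 4 + √(4 + Z) (q(P, Z) = 4 + √(Z + 4) = 4 + √(4 + Z))
-293 - q(-9, 0) = -293 - (4 + √(4 + 0)) = -293 - (4 + √4) = -293 - (4 + 2) = -293 - 1*6 = -293 - 6 = -299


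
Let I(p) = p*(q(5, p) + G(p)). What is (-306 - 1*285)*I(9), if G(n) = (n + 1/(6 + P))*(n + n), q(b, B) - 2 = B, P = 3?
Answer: -930825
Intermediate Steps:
q(b, B) = 2 + B
G(n) = 2*n*(⅑ + n) (G(n) = (n + 1/(6 + 3))*(n + n) = (n + 1/9)*(2*n) = (n + ⅑)*(2*n) = (⅑ + n)*(2*n) = 2*n*(⅑ + n))
I(p) = p*(2 + p + 2*p*(1 + 9*p)/9) (I(p) = p*((2 + p) + 2*p*(1 + 9*p)/9) = p*(2 + p + 2*p*(1 + 9*p)/9))
(-306 - 1*285)*I(9) = (-306 - 1*285)*((⅑)*9*(18 + 11*9 + 18*9²)) = (-306 - 285)*((⅑)*9*(18 + 99 + 18*81)) = -197*9*(18 + 99 + 1458)/3 = -197*9*1575/3 = -591*1575 = -930825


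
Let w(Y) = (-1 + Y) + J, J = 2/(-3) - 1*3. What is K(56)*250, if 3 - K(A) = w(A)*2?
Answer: -74750/3 ≈ -24917.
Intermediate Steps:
J = -11/3 (J = 2*(-1/3) - 3 = -2/3 - 3 = -11/3 ≈ -3.6667)
w(Y) = -14/3 + Y (w(Y) = (-1 + Y) - 11/3 = -14/3 + Y)
K(A) = 37/3 - 2*A (K(A) = 3 - (-14/3 + A)*2 = 3 - (-28/3 + 2*A) = 3 + (28/3 - 2*A) = 37/3 - 2*A)
K(56)*250 = (37/3 - 2*56)*250 = (37/3 - 112)*250 = -299/3*250 = -74750/3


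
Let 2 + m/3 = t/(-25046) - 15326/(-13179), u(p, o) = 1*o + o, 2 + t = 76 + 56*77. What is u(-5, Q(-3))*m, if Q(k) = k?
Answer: 1002331698/55013539 ≈ 18.220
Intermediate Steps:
t = 4386 (t = -2 + (76 + 56*77) = -2 + (76 + 4312) = -2 + 4388 = 4386)
u(p, o) = 2*o (u(p, o) = o + o = 2*o)
m = -167055283/55013539 (m = -6 + 3*(4386/(-25046) - 15326/(-13179)) = -6 + 3*(4386*(-1/25046) - 15326*(-1/13179)) = -6 + 3*(-2193/12523 + 15326/13179) = -6 + 3*(163025951/165040617) = -6 + 163025951/55013539 = -167055283/55013539 ≈ -3.0366)
u(-5, Q(-3))*m = (2*(-3))*(-167055283/55013539) = -6*(-167055283/55013539) = 1002331698/55013539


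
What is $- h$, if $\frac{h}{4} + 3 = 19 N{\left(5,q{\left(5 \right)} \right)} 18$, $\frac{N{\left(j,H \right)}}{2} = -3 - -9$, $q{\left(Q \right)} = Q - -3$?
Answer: $-16404$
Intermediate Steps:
$q{\left(Q \right)} = 3 + Q$ ($q{\left(Q \right)} = Q + 3 = 3 + Q$)
$N{\left(j,H \right)} = 12$ ($N{\left(j,H \right)} = 2 \left(-3 - -9\right) = 2 \left(-3 + 9\right) = 2 \cdot 6 = 12$)
$h = 16404$ ($h = -12 + 4 \cdot 19 \cdot 12 \cdot 18 = -12 + 4 \cdot 228 \cdot 18 = -12 + 4 \cdot 4104 = -12 + 16416 = 16404$)
$- h = \left(-1\right) 16404 = -16404$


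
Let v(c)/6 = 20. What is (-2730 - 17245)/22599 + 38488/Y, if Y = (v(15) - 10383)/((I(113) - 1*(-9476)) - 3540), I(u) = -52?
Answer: -1706017066411/77311179 ≈ -22067.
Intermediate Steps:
v(c) = 120 (v(c) = 6*20 = 120)
Y = -10263/5884 (Y = (120 - 10383)/((-52 - 1*(-9476)) - 3540) = -10263/((-52 + 9476) - 3540) = -10263/(9424 - 3540) = -10263/5884 ≈ -1.7442)
(-2730 - 17245)/22599 + 38488/Y = (-2730 - 17245)/22599 + 38488/(-10263/5884) = -19975*1/22599 + 38488*(-5884/10263) = -19975/22599 - 226463392/10263 = -1706017066411/77311179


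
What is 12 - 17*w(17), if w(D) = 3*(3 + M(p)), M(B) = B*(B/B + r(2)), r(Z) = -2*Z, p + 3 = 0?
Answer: -600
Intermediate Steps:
p = -3 (p = -3 + 0 = -3)
M(B) = -3*B (M(B) = B*(B/B - 2*2) = B*(1 - 4) = B*(-3) = -3*B)
w(D) = 36 (w(D) = 3*(3 - 3*(-3)) = 3*(3 + 9) = 3*12 = 36)
12 - 17*w(17) = 12 - 17*36 = 12 - 612 = -600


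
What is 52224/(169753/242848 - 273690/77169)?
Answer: -326231791927296/17788466621 ≈ -18340.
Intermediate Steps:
52224/(169753/242848 - 273690/77169) = 52224/(169753*(1/242848) - 273690*1/77169) = 52224/(169753/242848 - 91230/25723) = 52224/(-17788466621/6246779104) = 52224*(-6246779104/17788466621) = -326231791927296/17788466621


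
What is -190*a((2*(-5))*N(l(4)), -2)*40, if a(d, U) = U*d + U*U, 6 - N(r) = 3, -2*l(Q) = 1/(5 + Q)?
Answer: -486400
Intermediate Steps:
l(Q) = -1/(2*(5 + Q))
N(r) = 3 (N(r) = 6 - 1*3 = 6 - 3 = 3)
a(d, U) = U² + U*d (a(d, U) = U*d + U² = U² + U*d)
-190*a((2*(-5))*N(l(4)), -2)*40 = -(-380)*(-2 + (2*(-5))*3)*40 = -(-380)*(-2 - 10*3)*40 = -(-380)*(-2 - 30)*40 = -(-380)*(-32)*40 = -190*64*40 = -12160*40 = -486400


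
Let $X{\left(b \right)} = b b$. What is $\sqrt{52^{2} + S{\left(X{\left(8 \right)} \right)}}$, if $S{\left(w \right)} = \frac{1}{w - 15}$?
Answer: $\frac{\sqrt{132497}}{7} \approx 52.0$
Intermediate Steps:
$X{\left(b \right)} = b^{2}$
$S{\left(w \right)} = \frac{1}{-15 + w}$
$\sqrt{52^{2} + S{\left(X{\left(8 \right)} \right)}} = \sqrt{52^{2} + \frac{1}{-15 + 8^{2}}} = \sqrt{2704 + \frac{1}{-15 + 64}} = \sqrt{2704 + \frac{1}{49}} = \sqrt{\frac{132497}{49}} = \frac{\sqrt{132497}}{7}$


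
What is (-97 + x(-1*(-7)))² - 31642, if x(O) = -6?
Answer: -21033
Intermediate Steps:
(-97 + x(-1*(-7)))² - 31642 = (-97 - 6)² - 31642 = (-103)² - 31642 = 10609 - 31642 = -21033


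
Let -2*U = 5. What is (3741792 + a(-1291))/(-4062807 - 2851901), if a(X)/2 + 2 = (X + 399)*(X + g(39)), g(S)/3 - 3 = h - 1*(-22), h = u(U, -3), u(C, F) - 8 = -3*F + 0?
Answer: -1455037/1728677 ≈ -0.84171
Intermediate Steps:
U = -5/2 (U = -1/2*5 = -5/2 ≈ -2.5000)
u(C, F) = 8 - 3*F (u(C, F) = 8 + (-3*F + 0) = 8 - 3*F)
h = 17 (h = 8 - 3*(-3) = 8 + 9 = 17)
g(S) = 126 (g(S) = 9 + 3*(17 - 1*(-22)) = 9 + 3*(17 + 22) = 9 + 3*39 = 9 + 117 = 126)
a(X) = -4 + 2*(126 + X)*(399 + X) (a(X) = -4 + 2*((X + 399)*(X + 126)) = -4 + 2*((399 + X)*(126 + X)) = -4 + 2*((126 + X)*(399 + X)) = -4 + 2*(126 + X)*(399 + X))
(3741792 + a(-1291))/(-4062807 - 2851901) = (3741792 + (100544 + 2*(-1291)**2 + 1050*(-1291)))/(-4062807 - 2851901) = (3741792 + (100544 + 2*1666681 - 1355550))/(-6914708) = (3741792 + (100544 + 3333362 - 1355550))*(-1/6914708) = (3741792 + 2078356)*(-1/6914708) = 5820148*(-1/6914708) = -1455037/1728677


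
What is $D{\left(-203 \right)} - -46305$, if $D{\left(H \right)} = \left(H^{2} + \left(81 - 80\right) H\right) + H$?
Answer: $87108$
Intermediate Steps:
$D{\left(H \right)} = H^{2} + 2 H$ ($D{\left(H \right)} = \left(H^{2} + 1 H\right) + H = \left(H^{2} + H\right) + H = \left(H + H^{2}\right) + H = H^{2} + 2 H$)
$D{\left(-203 \right)} - -46305 = - 203 \left(2 - 203\right) - -46305 = \left(-203\right) \left(-201\right) + 46305 = 40803 + 46305 = 87108$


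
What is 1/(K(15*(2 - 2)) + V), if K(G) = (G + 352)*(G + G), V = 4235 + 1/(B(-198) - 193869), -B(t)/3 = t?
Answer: 193275/818519624 ≈ 0.00023613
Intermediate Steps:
B(t) = -3*t
V = 818519624/193275 (V = 4235 + 1/(-3*(-198) - 193869) = 4235 + 1/(594 - 193869) = 4235 + 1/(-193275) = 4235 - 1/193275 = 818519624/193275 ≈ 4235.0)
K(G) = 2*G*(352 + G) (K(G) = (352 + G)*(2*G) = 2*G*(352 + G))
1/(K(15*(2 - 2)) + V) = 1/(2*(15*(2 - 2))*(352 + 15*(2 - 2)) + 818519624/193275) = 1/(2*(15*0)*(352 + 15*0) + 818519624/193275) = 1/(2*0*(352 + 0) + 818519624/193275) = 1/(2*0*352 + 818519624/193275) = 1/(0 + 818519624/193275) = 1/(818519624/193275) = 193275/818519624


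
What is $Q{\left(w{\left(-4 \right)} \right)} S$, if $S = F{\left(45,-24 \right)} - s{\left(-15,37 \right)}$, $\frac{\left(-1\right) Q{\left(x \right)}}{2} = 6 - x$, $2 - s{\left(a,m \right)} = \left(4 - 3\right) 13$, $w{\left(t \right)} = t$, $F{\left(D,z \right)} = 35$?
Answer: $-920$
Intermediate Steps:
$s{\left(a,m \right)} = -11$ ($s{\left(a,m \right)} = 2 - \left(4 - 3\right) 13 = 2 - 1 \cdot 13 = 2 - 13 = -11$)
$Q{\left(x \right)} = -12 + 2 x$ ($Q{\left(x \right)} = - 2 \left(6 - x\right) = -12 + 2 x$)
$S = 46$ ($S = 35 - -11 = 35 + 11 = 46$)
$Q{\left(w{\left(-4 \right)} \right)} S = \left(-12 + 2 \left(-4\right)\right) 46 = \left(-12 - 8\right) 46 = \left(-20\right) 46 = -920$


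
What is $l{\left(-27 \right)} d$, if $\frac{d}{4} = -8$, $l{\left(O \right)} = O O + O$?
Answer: $-22464$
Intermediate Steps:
$l{\left(O \right)} = O + O^{2}$ ($l{\left(O \right)} = O^{2} + O = O + O^{2}$)
$d = -32$ ($d = 4 \left(-8\right) = -32$)
$l{\left(-27 \right)} d = - 27 \left(1 - 27\right) \left(-32\right) = \left(-27\right) \left(-26\right) \left(-32\right) = 702 \left(-32\right) = -22464$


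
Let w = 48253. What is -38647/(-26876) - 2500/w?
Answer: 1797643691/1296847628 ≈ 1.3862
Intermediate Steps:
-38647/(-26876) - 2500/w = -38647/(-26876) - 2500/48253 = -38647*(-1/26876) - 2500*1/48253 = 38647/26876 - 2500/48253 = 1797643691/1296847628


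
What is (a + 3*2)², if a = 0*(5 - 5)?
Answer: 36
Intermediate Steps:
a = 0 (a = 0*0 = 0)
(a + 3*2)² = (0 + 3*2)² = (0 + 6)² = 6² = 36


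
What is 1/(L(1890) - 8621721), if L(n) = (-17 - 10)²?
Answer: -1/8620992 ≈ -1.1600e-7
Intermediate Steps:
L(n) = 729 (L(n) = (-27)² = 729)
1/(L(1890) - 8621721) = 1/(729 - 8621721) = 1/(-8620992) = -1/8620992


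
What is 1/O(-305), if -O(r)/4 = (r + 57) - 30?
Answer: 1/1112 ≈ 0.00089928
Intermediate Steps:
O(r) = -108 - 4*r (O(r) = -4*((r + 57) - 30) = -4*((57 + r) - 30) = -4*(27 + r) = -108 - 4*r)
1/O(-305) = 1/(-108 - 4*(-305)) = 1/(-108 + 1220) = 1/1112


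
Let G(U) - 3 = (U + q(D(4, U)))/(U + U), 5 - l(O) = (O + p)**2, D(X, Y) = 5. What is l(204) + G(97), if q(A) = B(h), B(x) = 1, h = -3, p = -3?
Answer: -3918072/97 ≈ -40393.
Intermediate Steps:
q(A) = 1
l(O) = 5 - (-3 + O)**2 (l(O) = 5 - (O - 3)**2 = 5 - (-3 + O)**2)
G(U) = 3 + (1 + U)/(2*U) (G(U) = 3 + (U + 1)/(U + U) = 3 + (1 + U)/((2*U)) = 3 + (1 + U)*(1/(2*U)) = 3 + (1 + U)/(2*U))
l(204) + G(97) = (5 - (-3 + 204)**2) + (1/2)*(1 + 7*97)/97 = (5 - 1*201**2) + (1/2)*(1/97)*(1 + 679) = (5 - 1*40401) + (1/2)*(1/97)*680 = (5 - 40401) + 340/97 = -40396 + 340/97 = -3918072/97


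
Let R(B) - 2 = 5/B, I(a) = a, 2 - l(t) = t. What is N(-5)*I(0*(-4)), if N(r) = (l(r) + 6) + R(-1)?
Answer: 0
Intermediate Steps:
l(t) = 2 - t
R(B) = 2 + 5/B
N(r) = 5 - r (N(r) = ((2 - r) + 6) + (2 + 5/(-1)) = (8 - r) + (2 + 5*(-1)) = (8 - r) + (2 - 5) = (8 - r) - 3 = 5 - r)
N(-5)*I(0*(-4)) = (5 - 1*(-5))*(0*(-4)) = (5 + 5)*0 = 10*0 = 0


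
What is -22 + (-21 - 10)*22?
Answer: -704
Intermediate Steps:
-22 + (-21 - 10)*22 = -22 - 31*22 = -22 - 682 = -704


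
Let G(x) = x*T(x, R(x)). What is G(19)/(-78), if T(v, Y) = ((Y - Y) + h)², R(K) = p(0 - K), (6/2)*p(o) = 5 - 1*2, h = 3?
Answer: -57/26 ≈ -2.1923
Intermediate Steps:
p(o) = 1 (p(o) = (5 - 1*2)/3 = (5 - 2)/3 = (⅓)*3 = 1)
R(K) = 1
T(v, Y) = 9 (T(v, Y) = ((Y - Y) + 3)² = (0 + 3)² = 3² = 9)
G(x) = 9*x (G(x) = x*9 = 9*x)
G(19)/(-78) = (9*19)/(-78) = 171*(-1/78) = -57/26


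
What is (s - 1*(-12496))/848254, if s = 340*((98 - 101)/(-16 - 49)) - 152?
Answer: 80338/5513651 ≈ 0.014571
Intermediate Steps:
s = -1772/13 (s = 340*(-3/(-65)) - 152 = 340*(-3*(-1/65)) - 152 = 340*(3/65) - 152 = 204/13 - 152 = -1772/13 ≈ -136.31)
(s - 1*(-12496))/848254 = (-1772/13 - 1*(-12496))/848254 = (-1772/13 + 12496)*(1/848254) = (160676/13)*(1/848254) = 80338/5513651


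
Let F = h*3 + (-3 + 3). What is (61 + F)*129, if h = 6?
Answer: 10191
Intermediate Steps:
F = 18 (F = 6*3 + (-3 + 3) = 18 + 0 = 18)
(61 + F)*129 = (61 + 18)*129 = 79*129 = 10191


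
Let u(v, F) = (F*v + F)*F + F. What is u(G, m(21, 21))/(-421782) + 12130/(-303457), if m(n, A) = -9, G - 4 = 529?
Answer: -6079737875/42664233458 ≈ -0.14250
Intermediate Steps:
G = 533 (G = 4 + 529 = 533)
u(v, F) = F + F*(F + F*v) (u(v, F) = (F + F*v)*F + F = F*(F + F*v) + F = F + F*(F + F*v))
u(G, m(21, 21))/(-421782) + 12130/(-303457) = -9*(1 - 9 - 9*533)/(-421782) + 12130/(-303457) = -9*(1 - 9 - 4797)*(-1/421782) + 12130*(-1/303457) = -9*(-4805)*(-1/421782) - 12130/303457 = 43245*(-1/421782) - 12130/303457 = -14415/140594 - 12130/303457 = -6079737875/42664233458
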